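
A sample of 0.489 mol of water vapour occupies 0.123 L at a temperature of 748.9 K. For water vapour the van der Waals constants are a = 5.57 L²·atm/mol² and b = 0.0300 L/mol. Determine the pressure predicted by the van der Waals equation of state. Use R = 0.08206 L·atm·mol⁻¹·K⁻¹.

P = nRT/(V − nb) − a n²/V²
nRT/(V − nb) = (0.489)(0.08206)(748.9)/(0.123 − 0.489×0.0300) = 30.051/0.10833 = 277.40 atm
a n²/V² = (5.57)(0.489)²/(0.123)² = 88.036 atm
P = 277.40 − 88.036 = 189.4 atm

P ≈ 189.4 atm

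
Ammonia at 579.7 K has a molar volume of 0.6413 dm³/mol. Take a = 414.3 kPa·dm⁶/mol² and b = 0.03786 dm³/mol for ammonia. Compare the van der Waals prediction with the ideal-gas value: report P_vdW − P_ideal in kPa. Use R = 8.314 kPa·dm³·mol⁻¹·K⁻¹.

ΔP ≈ -535.9 kPa

Ideal: P_ideal = RT/V_m = (8.314)(579.7)/0.6413 = 7515.40 kPa
vdW: P = RT/(V_m − b) − a/V_m² = 4819.63/0.603440 − 414.3/0.411266 = 7986.92 − 1007.38 = 6979.54 kPa
ΔP = 6979.54 − 7515.40 = -535.9 kPa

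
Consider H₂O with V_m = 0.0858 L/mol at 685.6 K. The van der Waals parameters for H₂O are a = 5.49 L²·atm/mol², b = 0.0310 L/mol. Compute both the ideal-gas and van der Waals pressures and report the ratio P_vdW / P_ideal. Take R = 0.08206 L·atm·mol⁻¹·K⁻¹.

P_vdW / P_ideal ≈ 0.4284

Ideal: P_ideal = RT/V_m = (0.08206)(685.6)/0.0858 = 655.715 atm
vdW: P = RT/(V_m − b) − a/V_m² = 56.2603/0.0548000 − 5.49/0.00736164 = 1026.65 − 745.758 = 280.89 atm
Ratio = 280.89/655.715 = 0.4284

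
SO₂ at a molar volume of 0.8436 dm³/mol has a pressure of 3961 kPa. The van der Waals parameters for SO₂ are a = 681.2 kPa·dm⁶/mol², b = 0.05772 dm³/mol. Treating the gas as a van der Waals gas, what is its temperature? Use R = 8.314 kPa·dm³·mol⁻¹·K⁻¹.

T = (P + a/V_m²)(V_m − b)/R
P + a/V_m² = 3961 + 681.2/(0.8436)² = 4918.2 kPa
V_m − b = 0.8436 − 0.05772 = 0.78588 dm³/mol
T = (4918.2)(0.78588)/8.314 = 464.9 K

T ≈ 464.9 K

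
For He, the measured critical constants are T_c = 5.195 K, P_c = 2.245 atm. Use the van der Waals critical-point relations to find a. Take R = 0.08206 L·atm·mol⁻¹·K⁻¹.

a ≈ 0.03415 L²·atm/mol²

From T_c = 8a/(27Rb) and P_c = a/(27b²): a = 27 R² T_c²/(64 P_c).
a = 27×(0.08206)²×(5.195)²/(64×2.245) = 4.9068/143.68 = 0.03415 L²·atm/mol²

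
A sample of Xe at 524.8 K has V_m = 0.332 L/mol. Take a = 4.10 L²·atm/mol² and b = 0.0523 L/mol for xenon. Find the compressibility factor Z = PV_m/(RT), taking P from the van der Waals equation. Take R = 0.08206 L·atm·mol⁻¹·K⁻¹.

P = RT/(V_m − b) − a/V_m² = (0.08206)(524.8)/(0.332 − 0.0523) − 4.10/(0.332)²
  = 43.065/0.27970 − 37.197 = 153.97 − 37.197 = 116.77 atm
Z = PV_m/(RT) = (116.77)(0.332)/((0.08206)(524.8)) = 38.768/43.065 = 0.9002

Z ≈ 0.9002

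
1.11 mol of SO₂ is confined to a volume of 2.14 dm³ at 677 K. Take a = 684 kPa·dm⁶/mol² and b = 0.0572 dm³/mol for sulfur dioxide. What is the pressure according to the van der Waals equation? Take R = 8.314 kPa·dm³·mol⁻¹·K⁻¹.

P = nRT/(V − nb) − a n²/V²
nRT/(V − nb) = (1.11)(8.314)(677)/(2.14 − 1.11×0.0572) = 6247.7/2.0765 = 3008.8 kPa
a n²/V² = (684)(1.11)²/(2.14)² = 184.02 kPa
P = 3008.8 − 184.02 = 2825 kPa

P ≈ 2825 kPa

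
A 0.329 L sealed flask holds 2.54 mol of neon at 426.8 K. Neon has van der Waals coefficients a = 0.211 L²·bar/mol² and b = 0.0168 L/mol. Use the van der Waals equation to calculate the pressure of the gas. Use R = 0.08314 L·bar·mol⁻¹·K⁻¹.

P = nRT/(V − nb) − a n²/V²
nRT/(V − nb) = (2.54)(0.08314)(426.8)/(0.329 − 2.54×0.0168) = 90.130/0.28633 = 314.78 bar
a n²/V² = (0.211)(2.54)²/(0.329)² = 12.576 bar
P = 314.78 − 12.576 = 302.2 bar

P ≈ 302.2 bar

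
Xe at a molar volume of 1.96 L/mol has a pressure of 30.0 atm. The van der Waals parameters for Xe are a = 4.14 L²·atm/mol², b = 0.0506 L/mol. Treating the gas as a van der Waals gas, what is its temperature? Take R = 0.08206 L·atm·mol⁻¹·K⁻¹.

T ≈ 723.1 K

T = (P + a/V_m²)(V_m − b)/R
P + a/V_m² = 30.0 + 4.14/(1.96)² = 31.078 atm
V_m − b = 1.96 − 0.0506 = 1.9094 L/mol
T = (31.078)(1.9094)/0.08206 = 723.1 K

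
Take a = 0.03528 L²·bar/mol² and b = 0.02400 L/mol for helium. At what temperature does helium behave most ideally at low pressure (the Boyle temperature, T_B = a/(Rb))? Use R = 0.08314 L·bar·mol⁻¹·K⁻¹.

T_B ≈ 17.68 K

For a van der Waals gas the second virial coefficient B₂ = b − a/(RT) vanishes at T_B = a/(Rb).
T_B = 0.03528/(0.08314×0.02400) = 0.03528/0.0019954 = 17.68 K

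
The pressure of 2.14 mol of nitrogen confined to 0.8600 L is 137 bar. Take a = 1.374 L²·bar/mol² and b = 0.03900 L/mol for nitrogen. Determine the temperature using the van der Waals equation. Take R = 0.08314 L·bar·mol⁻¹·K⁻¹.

T = (P + a n²/V²)(V − nb)/(nR)
P + a n²/V² = 137 + (1.374)(2.14)²/(0.8600)² = 145.51 bar
V − nb = 0.8600 − (2.14)(0.03900) = 0.77654 L
T = (145.51)(0.77654)/((2.14)(0.08314)) = 635.1 K

T ≈ 635.1 K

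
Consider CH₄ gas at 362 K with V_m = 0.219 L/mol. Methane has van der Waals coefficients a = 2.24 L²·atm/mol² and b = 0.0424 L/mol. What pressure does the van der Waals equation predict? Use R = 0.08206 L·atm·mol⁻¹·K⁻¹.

P = RT/(V_m − b) − a/V_m²
RT/(V_m − b) = (0.08206)(362)/(0.219 − 0.0424) = 29.706/0.17660 = 168.21 atm
a/V_m² = 2.24/(0.219)² = 46.705 atm
P = 168.21 − 46.705 = 121.5 atm

P ≈ 121.5 atm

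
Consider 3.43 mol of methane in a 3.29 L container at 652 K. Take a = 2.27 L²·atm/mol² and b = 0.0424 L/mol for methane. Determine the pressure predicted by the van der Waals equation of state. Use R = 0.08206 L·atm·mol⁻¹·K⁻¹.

P ≈ 55.89 atm

P = nRT/(V − nb) − a n²/V²
nRT/(V − nb) = (3.43)(0.08206)(652)/(3.29 − 3.43×0.0424) = 183.52/3.1446 = 58.360 atm
a n²/V² = (2.27)(3.43)²/(3.29)² = 2.4673 atm
P = 58.360 − 2.4673 = 55.89 atm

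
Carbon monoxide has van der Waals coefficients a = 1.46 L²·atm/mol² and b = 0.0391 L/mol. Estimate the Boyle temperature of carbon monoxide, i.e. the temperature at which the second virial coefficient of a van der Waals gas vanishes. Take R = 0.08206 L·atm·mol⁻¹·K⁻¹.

T_B ≈ 455.0 K

For a van der Waals gas the second virial coefficient B₂ = b − a/(RT) vanishes at T_B = a/(Rb).
T_B = 1.46/(0.08206×0.0391) = 1.46/0.0032085 = 455.0 K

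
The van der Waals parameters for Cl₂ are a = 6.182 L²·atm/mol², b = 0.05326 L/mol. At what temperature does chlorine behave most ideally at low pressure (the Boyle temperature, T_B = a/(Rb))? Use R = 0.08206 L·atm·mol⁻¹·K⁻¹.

T_B ≈ 1414 K

For a van der Waals gas the second virial coefficient B₂ = b − a/(RT) vanishes at T_B = a/(Rb).
T_B = 6.182/(0.08206×0.05326) = 6.182/0.0043705 = 1414 K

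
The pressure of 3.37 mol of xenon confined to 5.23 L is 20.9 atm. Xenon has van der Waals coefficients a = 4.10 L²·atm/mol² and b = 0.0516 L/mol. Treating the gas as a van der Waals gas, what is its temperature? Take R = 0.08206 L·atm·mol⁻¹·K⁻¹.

T ≈ 413.2 K

T = (P + a n²/V²)(V − nb)/(nR)
P + a n²/V² = 20.9 + (4.10)(3.37)²/(5.23)² = 22.602 atm
V − nb = 5.23 − (3.37)(0.0516) = 5.0561 L
T = (22.602)(5.0561)/((3.37)(0.08206)) = 413.2 K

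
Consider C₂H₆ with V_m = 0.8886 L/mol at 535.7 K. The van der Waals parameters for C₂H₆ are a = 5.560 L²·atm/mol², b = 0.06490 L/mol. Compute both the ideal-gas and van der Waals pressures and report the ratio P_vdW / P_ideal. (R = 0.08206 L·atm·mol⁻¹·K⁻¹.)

P_vdW / P_ideal ≈ 0.9365

Ideal: P_ideal = RT/V_m = (0.08206)(535.7)/0.8886 = 49.4706 atm
vdW: P = RT/(V_m − b) − a/V_m² = 43.9595/0.823700 − 5.560/0.789610 = 53.3683 − 7.04145 = 46.3269 atm
Ratio = 46.3269/49.4706 = 0.9365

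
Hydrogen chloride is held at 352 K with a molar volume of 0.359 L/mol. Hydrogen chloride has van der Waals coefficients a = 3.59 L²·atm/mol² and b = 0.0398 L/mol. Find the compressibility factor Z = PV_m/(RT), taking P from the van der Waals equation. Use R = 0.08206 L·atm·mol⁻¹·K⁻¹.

P = RT/(V_m − b) − a/V_m² = (0.08206)(352)/(0.359 − 0.0398) − 3.59/(0.359)²
  = 28.885/0.31920 − 27.855 = 90.492 − 27.855 = 62.637 atm
Z = PV_m/(RT) = (62.637)(0.359)/((0.08206)(352)) = 22.487/28.885 = 0.7785

Z ≈ 0.7785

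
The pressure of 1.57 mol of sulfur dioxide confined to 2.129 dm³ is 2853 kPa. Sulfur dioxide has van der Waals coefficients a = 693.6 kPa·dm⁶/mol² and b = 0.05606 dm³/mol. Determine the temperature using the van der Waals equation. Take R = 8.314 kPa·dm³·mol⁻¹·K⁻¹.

T ≈ 505.1 K

T = (P + a n²/V²)(V − nb)/(nR)
P + a n²/V² = 2853 + (693.6)(1.57)²/(2.129)² = 3230.2 kPa
V − nb = 2.129 − (1.57)(0.05606) = 2.0410 dm³
T = (3230.2)(2.0410)/((1.57)(8.314)) = 505.1 K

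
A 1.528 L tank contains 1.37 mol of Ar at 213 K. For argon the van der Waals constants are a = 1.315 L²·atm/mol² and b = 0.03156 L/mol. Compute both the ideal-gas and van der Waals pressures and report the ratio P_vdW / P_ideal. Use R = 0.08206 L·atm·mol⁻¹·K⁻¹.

Ideal: P_ideal = nRT/V = (1.37)(0.08206)(213)/1.528 = 15.6714 atm
vdW: P = nRT/(V − nb) − a n²/V² = 23.9459/1.48476 − 2.46812/2.33478 = 16.1278 − 1.05711 = 15.0707 atm
Ratio = 15.0707/15.6714 = 0.9617

P_vdW / P_ideal ≈ 0.9617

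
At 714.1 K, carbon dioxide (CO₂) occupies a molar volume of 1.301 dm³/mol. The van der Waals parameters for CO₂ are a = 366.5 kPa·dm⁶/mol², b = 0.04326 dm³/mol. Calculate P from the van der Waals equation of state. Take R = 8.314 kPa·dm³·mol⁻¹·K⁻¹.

P ≈ 4504 kPa

P = RT/(V_m − b) − a/V_m²
RT/(V_m − b) = (8.314)(714.1)/(1.301 − 0.04326) = 5937.0/1.2577 = 4720.5 kPa
a/V_m² = 366.5/(1.301)² = 216.53 kPa
P = 4720.5 − 216.53 = 4504 kPa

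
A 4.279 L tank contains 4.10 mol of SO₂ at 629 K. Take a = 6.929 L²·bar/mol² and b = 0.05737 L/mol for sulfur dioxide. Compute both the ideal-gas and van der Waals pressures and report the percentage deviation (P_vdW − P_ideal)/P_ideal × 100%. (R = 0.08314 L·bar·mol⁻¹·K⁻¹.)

Ideal: P_ideal = nRT/V = (4.10)(0.08314)(629)/4.279 = 50.1074 bar
vdW: P = nRT/(V − nb) − a n²/V² = 214.410/4.04378 − 116.476/18.3098 = 53.0222 − 6.36140 = 46.6608 bar
% deviation = (46.6608 − 50.1074)/50.1074 × 100% = -6.88%

-6.88 %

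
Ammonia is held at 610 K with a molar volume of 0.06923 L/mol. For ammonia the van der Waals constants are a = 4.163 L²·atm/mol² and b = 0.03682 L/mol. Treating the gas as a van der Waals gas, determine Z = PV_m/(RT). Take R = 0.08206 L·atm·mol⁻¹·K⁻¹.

P = RT/(V_m − b) − a/V_m² = (0.08206)(610)/(0.06923 − 0.03682) − 4.163/(0.06923)²
  = 50.057/0.032410 − 868.60 = 1544.5 − 868.60 = 675.9 atm
Z = PV_m/(RT) = (675.9)(0.06923)/((0.08206)(610)) = 46.793/50.057 = 0.9348

Z ≈ 0.9348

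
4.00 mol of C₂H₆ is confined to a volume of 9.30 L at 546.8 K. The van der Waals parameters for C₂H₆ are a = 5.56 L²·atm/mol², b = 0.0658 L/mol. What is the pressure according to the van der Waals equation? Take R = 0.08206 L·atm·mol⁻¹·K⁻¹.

P = nRT/(V − nb) − a n²/V²
nRT/(V − nb) = (4.00)(0.08206)(546.8)/(9.30 − 4.00×0.0658) = 179.48/9.0368 = 19.861 atm
a n²/V² = (5.56)(4.00)²/(9.30)² = 1.0286 atm
P = 19.861 − 1.0286 = 18.83 atm

P ≈ 18.83 atm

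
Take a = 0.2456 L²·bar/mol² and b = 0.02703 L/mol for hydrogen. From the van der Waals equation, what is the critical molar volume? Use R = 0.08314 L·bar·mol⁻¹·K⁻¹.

V_m,c ≈ 0.08109 L/mol

For a van der Waals gas, V_m,c = 3b.
V_m,c = 3×0.02703 = 0.08109 L/mol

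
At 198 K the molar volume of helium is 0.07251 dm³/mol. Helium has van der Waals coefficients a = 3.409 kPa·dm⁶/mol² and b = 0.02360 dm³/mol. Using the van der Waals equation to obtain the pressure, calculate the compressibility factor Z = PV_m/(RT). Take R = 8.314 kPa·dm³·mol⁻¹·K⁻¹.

Z ≈ 1.454

P = RT/(V_m − b) − a/V_m² = (8.314)(198)/(0.07251 − 0.02360) − 3.409/(0.07251)²
  = 1646.2/0.048910 − 648.38 = 33658 − 648.38 = 33010 kPa
Z = PV_m/(RT) = (33010)(0.07251)/((8.314)(198)) = 2393.6/1646.2 = 1.454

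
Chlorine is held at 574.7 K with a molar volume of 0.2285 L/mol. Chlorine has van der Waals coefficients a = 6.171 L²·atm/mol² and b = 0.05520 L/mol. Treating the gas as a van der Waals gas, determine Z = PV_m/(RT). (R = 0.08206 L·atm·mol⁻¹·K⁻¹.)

Z ≈ 0.7459

P = RT/(V_m − b) − a/V_m² = (0.08206)(574.7)/(0.2285 − 0.05520) − 6.171/(0.2285)²
  = 47.160/0.17330 − 118.19 = 272.13 − 118.19 = 153.94 atm
Z = PV_m/(RT) = (153.94)(0.2285)/((0.08206)(574.7)) = 35.175/47.160 = 0.7459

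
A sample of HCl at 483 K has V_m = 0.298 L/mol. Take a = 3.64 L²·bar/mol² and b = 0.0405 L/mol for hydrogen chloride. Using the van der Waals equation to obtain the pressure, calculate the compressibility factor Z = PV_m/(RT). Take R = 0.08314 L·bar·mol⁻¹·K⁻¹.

P = RT/(V_m − b) − a/V_m² = (0.08314)(483)/(0.298 − 0.0405) − 3.64/(0.298)²
  = 40.157/0.25750 − 40.989 = 155.95 − 40.989 = 114.96 bar
Z = PV_m/(RT) = (114.96)(0.298)/((0.08314)(483)) = 34.258/40.157 = 0.8531

Z ≈ 0.8531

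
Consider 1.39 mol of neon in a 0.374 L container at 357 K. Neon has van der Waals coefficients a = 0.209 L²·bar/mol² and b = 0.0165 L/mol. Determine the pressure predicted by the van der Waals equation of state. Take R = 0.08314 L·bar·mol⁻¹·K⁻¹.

P ≈ 114.6 bar

P = nRT/(V − nb) − a n²/V²
nRT/(V − nb) = (1.39)(0.08314)(357)/(0.374 − 1.39×0.0165) = 41.257/0.35107 = 117.52 bar
a n²/V² = (0.209)(1.39)²/(0.374)² = 2.8869 bar
P = 117.52 − 2.8869 = 114.6 bar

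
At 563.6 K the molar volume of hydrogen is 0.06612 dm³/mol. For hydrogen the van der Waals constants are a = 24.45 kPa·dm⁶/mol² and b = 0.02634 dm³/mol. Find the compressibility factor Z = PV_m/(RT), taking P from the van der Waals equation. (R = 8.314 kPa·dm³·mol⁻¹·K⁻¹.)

Z ≈ 1.583

P = RT/(V_m − b) − a/V_m² = (8.314)(563.6)/(0.06612 − 0.02634) − 24.45/(0.06612)²
  = 4685.8/0.039780 − 5592.6 = 117793 − 5592.6 = 112200 kPa
Z = PV_m/(RT) = (112200)(0.06612)/((8.314)(563.6)) = 7418.7/4685.8 = 1.583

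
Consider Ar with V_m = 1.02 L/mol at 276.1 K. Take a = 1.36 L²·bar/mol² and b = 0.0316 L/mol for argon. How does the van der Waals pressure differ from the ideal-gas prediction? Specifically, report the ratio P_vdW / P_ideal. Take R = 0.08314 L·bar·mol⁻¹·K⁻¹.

Ideal: P_ideal = RT/V_m = (0.08314)(276.1)/1.02 = 22.5049 bar
vdW: P = RT/(V_m − b) − a/V_m² = 22.9550/0.988400 − 1.36/1.04040 = 23.2244 − 1.30719 = 21.9172 bar
Ratio = 21.9172/22.5049 = 0.9739

P_vdW / P_ideal ≈ 0.9739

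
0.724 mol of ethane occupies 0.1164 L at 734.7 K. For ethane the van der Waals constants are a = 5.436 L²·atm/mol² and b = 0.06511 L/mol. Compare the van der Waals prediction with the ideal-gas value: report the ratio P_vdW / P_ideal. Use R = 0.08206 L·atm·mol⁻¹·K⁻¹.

Ideal: P_ideal = nRT/V = (0.724)(0.08206)(734.7)/0.1164 = 374.996 atm
vdW: P = nRT/(V − nb) − a n²/V² = 43.6496/0.0692604 − 2.84942/0.0135490 = 630.224 − 210.305 = 419.919 atm
Ratio = 419.919/374.996 = 1.120

P_vdW / P_ideal ≈ 1.120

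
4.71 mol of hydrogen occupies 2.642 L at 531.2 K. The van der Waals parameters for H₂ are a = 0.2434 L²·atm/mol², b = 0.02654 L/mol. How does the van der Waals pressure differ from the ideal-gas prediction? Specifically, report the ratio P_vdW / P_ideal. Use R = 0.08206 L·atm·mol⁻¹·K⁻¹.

P_vdW / P_ideal ≈ 1.040

Ideal: P_ideal = nRT/V = (4.71)(0.08206)(531.2)/2.642 = 77.7101 atm
vdW: P = nRT/(V − nb) − a n²/V² = 205.310/2.51700 − 5.39961/6.98016 = 81.5693 − 0.773565 = 80.7957 atm
Ratio = 80.7957/77.7101 = 1.040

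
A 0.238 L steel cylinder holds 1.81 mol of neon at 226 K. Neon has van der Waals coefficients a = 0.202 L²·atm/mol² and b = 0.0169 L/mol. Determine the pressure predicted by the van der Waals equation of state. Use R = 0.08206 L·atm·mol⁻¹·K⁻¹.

P ≈ 150.2 atm

P = nRT/(V − nb) − a n²/V²
nRT/(V − nb) = (1.81)(0.08206)(226)/(0.238 − 1.81×0.0169) = 33.567/0.20741 = 161.84 atm
a n²/V² = (0.202)(1.81)²/(0.238)² = 11.683 atm
P = 161.84 − 11.683 = 150.2 atm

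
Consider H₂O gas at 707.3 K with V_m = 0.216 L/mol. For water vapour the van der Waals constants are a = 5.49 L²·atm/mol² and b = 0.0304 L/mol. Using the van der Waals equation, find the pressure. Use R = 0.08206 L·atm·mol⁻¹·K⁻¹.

P = RT/(V_m − b) − a/V_m²
RT/(V_m − b) = (0.08206)(707.3)/(0.216 − 0.0304) = 58.041/0.18560 = 312.72 atm
a/V_m² = 5.49/(0.216)² = 117.67 atm
P = 312.72 − 117.67 = 195.1 atm

P ≈ 195.1 atm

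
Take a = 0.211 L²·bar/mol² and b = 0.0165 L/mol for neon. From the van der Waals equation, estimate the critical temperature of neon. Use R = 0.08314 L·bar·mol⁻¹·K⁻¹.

For a van der Waals gas, T_c = 8a/(27Rb).
T_c = 8×0.211/(27×0.08314×0.0165) = 1.6880/0.037039 = 45.57 K

T_c ≈ 45.57 K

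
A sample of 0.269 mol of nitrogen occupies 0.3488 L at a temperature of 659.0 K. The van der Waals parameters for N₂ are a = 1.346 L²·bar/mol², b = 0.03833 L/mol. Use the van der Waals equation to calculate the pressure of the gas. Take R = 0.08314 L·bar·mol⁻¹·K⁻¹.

P = nRT/(V − nb) − a n²/V²
nRT/(V − nb) = (0.269)(0.08314)(659.0)/(0.3488 − 0.269×0.03833) = 14.738/0.33849 = 43.540 bar
a n²/V² = (1.346)(0.269)²/(0.3488)² = 0.80057 bar
P = 43.540 − 0.80057 = 42.74 bar

P ≈ 42.74 bar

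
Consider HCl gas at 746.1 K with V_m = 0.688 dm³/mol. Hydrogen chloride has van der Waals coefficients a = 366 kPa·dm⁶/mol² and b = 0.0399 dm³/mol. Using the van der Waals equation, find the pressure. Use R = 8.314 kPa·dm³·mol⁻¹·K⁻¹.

P ≈ 8798 kPa

P = RT/(V_m − b) − a/V_m²
RT/(V_m − b) = (8.314)(746.1)/(0.688 − 0.0399) = 6203.1/0.64810 = 9571.2 kPa
a/V_m² = 366/(0.688)² = 773.22 kPa
P = 9571.2 − 773.22 = 8798 kPa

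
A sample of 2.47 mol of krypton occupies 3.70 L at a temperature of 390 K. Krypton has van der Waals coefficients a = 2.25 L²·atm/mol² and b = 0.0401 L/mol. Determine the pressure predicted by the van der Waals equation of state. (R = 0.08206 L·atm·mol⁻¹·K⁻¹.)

P = nRT/(V − nb) − a n²/V²
nRT/(V − nb) = (2.47)(0.08206)(390)/(3.70 − 2.47×0.0401) = 79.048/3.6010 = 21.952 atm
a n²/V² = (2.25)(2.47)²/(3.70)² = 1.0027 atm
P = 21.952 − 1.0027 = 20.95 atm

P ≈ 20.95 atm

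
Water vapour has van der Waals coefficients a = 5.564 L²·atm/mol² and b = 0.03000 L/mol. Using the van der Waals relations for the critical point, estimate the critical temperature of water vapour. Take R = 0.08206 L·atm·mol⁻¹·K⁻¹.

T_c ≈ 669.7 K

For a van der Waals gas, T_c = 8a/(27Rb).
T_c = 8×5.564/(27×0.08206×0.03000) = 44.512/0.066469 = 669.7 K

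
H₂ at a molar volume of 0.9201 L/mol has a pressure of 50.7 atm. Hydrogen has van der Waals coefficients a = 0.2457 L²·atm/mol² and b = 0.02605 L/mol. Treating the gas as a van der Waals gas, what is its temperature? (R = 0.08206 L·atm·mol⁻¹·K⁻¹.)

T ≈ 555.5 K

T = (P + a/V_m²)(V_m − b)/R
P + a/V_m² = 50.7 + 0.2457/(0.9201)² = 50.990 atm
V_m − b = 0.9201 − 0.02605 = 0.89405 L/mol
T = (50.990)(0.89405)/0.08206 = 555.5 K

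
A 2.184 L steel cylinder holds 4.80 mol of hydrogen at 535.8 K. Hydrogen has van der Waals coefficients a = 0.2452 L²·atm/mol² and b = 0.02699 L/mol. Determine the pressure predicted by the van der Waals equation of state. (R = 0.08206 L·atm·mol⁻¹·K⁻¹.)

P ≈ 101.5 atm

P = nRT/(V − nb) − a n²/V²
nRT/(V − nb) = (4.80)(0.08206)(535.8)/(2.184 − 4.80×0.02699) = 211.05/2.0544 = 102.73 atm
a n²/V² = (0.2452)(4.80)²/(2.184)² = 1.1844 atm
P = 102.73 − 1.1844 = 101.5 atm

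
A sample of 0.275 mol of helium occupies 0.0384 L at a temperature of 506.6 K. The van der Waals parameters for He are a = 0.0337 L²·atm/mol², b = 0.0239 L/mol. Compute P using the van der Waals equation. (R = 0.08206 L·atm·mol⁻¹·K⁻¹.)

P ≈ 357.5 atm

P = nRT/(V − nb) − a n²/V²
nRT/(V − nb) = (0.275)(0.08206)(506.6)/(0.0384 − 0.275×0.0239) = 11.432/0.031828 = 359.18 atm
a n²/V² = (0.0337)(0.275)²/(0.0384)² = 1.7284 atm
P = 359.18 − 1.7284 = 357.5 atm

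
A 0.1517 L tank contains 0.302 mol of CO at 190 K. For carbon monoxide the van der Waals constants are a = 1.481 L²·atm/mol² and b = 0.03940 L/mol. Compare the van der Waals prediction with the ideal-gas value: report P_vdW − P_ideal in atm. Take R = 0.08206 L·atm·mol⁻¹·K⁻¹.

ΔP ≈ -3.228 atm

Ideal: P_ideal = nRT/V = (0.302)(0.08206)(190)/0.1517 = 31.0389 atm
vdW: P = nRT/(V − nb) − a n²/V² = 4.70860/0.139801 − 0.135073/0.0230129 = 33.6807 − 5.86945 = 27.8113 atm
ΔP = 27.8113 − 31.0389 = -3.228 atm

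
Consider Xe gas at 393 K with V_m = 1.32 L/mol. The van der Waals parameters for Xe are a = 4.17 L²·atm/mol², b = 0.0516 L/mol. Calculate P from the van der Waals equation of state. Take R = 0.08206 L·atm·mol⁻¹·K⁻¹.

P ≈ 23.03 atm

P = RT/(V_m − b) − a/V_m²
RT/(V_m − b) = (0.08206)(393)/(1.32 − 0.0516) = 32.250/1.2684 = 25.426 atm
a/V_m² = 4.17/(1.32)² = 2.3933 atm
P = 25.426 − 2.3933 = 23.03 atm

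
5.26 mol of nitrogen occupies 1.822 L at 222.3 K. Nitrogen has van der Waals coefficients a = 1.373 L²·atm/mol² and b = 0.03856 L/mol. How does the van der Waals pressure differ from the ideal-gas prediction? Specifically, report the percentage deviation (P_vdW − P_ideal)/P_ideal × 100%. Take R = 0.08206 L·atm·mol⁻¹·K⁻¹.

Ideal: P_ideal = nRT/V = (5.26)(0.08206)(222.3)/1.822 = 52.6633 atm
vdW: P = nRT/(V − nb) − a n²/V² = 95.9526/1.61917 − 37.9876/3.31968 = 59.2604 − 11.4432 = 47.8172 atm
% deviation = (47.8172 − 52.6633)/52.6633 × 100% = -9.20%

-9.20 %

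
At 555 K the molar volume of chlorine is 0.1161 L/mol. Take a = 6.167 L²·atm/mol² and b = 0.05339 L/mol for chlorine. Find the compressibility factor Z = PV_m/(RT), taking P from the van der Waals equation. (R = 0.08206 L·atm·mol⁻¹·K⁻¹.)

P = RT/(V_m − b) − a/V_m² = (0.08206)(555)/(0.1161 − 0.05339) − 6.167/(0.1161)²
  = 45.543/0.062710 − 457.52 = 726.25 − 457.52 = 268.73 atm
Z = PV_m/(RT) = (268.73)(0.1161)/((0.08206)(555)) = 31.200/45.543 = 0.6851

Z ≈ 0.6851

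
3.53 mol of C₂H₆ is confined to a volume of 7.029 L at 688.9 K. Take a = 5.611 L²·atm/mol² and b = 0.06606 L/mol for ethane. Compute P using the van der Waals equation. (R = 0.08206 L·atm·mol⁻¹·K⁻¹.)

P = nRT/(V − nb) − a n²/V²
nRT/(V − nb) = (3.53)(0.08206)(688.9)/(7.029 − 3.53×0.06606) = 199.55/6.7958 = 29.364 atm
a n²/V² = (5.611)(3.53)²/(7.029)² = 1.4152 atm
P = 29.364 − 1.4152 = 27.95 atm

P ≈ 27.95 atm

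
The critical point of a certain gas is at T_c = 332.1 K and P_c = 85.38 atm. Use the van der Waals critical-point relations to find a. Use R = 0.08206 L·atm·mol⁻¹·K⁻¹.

a ≈ 3.670 L²·atm/mol²

From T_c = 8a/(27Rb) and P_c = a/(27b²): a = 27 R² T_c²/(64 P_c).
a = 27×(0.08206)²×(332.1)²/(64×85.38) = 20052/5464.3 = 3.670 L²·atm/mol²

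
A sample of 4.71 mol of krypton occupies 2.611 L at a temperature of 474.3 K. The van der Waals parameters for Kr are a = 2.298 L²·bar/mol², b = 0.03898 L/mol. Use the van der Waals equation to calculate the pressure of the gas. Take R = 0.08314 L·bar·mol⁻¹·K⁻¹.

P ≈ 69.04 bar

P = nRT/(V − nb) − a n²/V²
nRT/(V − nb) = (4.71)(0.08314)(474.3)/(2.611 − 4.71×0.03898) = 185.73/2.4274 = 76.514 bar
a n²/V² = (2.298)(4.71)²/(2.611)² = 7.4779 bar
P = 76.514 − 7.4779 = 69.04 bar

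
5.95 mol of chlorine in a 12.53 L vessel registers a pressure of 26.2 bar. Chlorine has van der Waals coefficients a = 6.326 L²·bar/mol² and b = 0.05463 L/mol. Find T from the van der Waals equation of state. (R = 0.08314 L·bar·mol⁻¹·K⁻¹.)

T ≈ 681.6 K

T = (P + a n²/V²)(V − nb)/(nR)
P + a n²/V² = 26.2 + (6.326)(5.95)²/(12.53)² = 27.626 bar
V − nb = 12.53 − (5.95)(0.05463) = 12.205 L
T = (27.626)(12.205)/((5.95)(0.08314)) = 681.6 K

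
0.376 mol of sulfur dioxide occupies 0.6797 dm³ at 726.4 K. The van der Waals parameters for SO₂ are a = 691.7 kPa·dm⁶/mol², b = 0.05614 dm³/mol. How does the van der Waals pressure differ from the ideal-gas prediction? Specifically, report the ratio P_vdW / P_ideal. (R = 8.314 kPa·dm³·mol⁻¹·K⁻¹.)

P_vdW / P_ideal ≈ 0.9687

Ideal: P_ideal = nRT/V = (0.376)(8.314)(726.4)/0.6797 = 3340.85 kPa
vdW: P = nRT/(V − nb) − a n²/V² = 2270.77/0.658591 − 97.7898/0.461992 = 3447.92 − 211.670 = 3236.25 kPa
Ratio = 3236.25/3340.85 = 0.9687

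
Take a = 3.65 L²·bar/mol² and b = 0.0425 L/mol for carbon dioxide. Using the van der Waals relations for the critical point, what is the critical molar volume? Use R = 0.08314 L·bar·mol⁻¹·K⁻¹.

For a van der Waals gas, V_m,c = 3b.
V_m,c = 3×0.0425 = 0.1275 L/mol

V_m,c ≈ 0.1275 L/mol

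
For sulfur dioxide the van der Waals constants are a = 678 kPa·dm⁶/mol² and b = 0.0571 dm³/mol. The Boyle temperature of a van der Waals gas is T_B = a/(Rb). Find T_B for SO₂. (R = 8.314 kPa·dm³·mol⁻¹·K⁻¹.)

T_B ≈ 1428 K

For a van der Waals gas the second virial coefficient B₂ = b − a/(RT) vanishes at T_B = a/(Rb).
T_B = 678/(8.314×0.0571) = 678/0.47473 = 1428 K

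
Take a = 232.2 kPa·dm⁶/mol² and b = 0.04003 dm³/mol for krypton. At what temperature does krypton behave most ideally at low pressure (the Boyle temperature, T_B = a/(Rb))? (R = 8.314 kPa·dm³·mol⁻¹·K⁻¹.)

T_B ≈ 697.7 K

For a van der Waals gas the second virial coefficient B₂ = b − a/(RT) vanishes at T_B = a/(Rb).
T_B = 232.2/(8.314×0.04003) = 232.2/0.33281 = 697.7 K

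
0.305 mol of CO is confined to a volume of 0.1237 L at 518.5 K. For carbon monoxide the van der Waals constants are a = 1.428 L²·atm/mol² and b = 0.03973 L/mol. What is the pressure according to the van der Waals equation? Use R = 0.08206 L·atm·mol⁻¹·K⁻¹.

P = nRT/(V − nb) − a n²/V²
nRT/(V − nb) = (0.305)(0.08206)(518.5)/(0.1237 − 0.305×0.03973) = 12.977/0.11158 = 116.30 atm
a n²/V² = (1.428)(0.305)²/(0.1237)² = 8.6814 atm
P = 116.30 − 8.6814 = 107.6 atm

P ≈ 107.6 atm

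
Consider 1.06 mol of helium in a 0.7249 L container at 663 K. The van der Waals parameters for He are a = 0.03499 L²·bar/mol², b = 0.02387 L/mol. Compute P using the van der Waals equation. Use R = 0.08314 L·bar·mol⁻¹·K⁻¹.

P = nRT/(V − nb) − a n²/V²
nRT/(V − nb) = (1.06)(0.08314)(663)/(0.7249 − 1.06×0.02387) = 58.429/0.69960 = 83.518 bar
a n²/V² = (0.03499)(1.06)²/(0.7249)² = 0.074817 bar
P = 83.518 − 0.074817 = 83.44 bar

P ≈ 83.44 bar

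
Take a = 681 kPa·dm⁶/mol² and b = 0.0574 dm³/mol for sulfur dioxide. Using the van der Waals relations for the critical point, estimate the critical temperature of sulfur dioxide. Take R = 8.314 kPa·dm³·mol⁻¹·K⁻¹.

T_c ≈ 422.8 K

For a van der Waals gas, T_c = 8a/(27Rb).
T_c = 8×681/(27×8.314×0.0574) = 5448.0/12.885 = 422.8 K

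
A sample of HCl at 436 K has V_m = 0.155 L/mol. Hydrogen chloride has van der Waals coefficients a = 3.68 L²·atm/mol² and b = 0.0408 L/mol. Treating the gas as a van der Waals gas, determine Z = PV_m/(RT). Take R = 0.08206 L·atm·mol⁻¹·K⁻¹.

P = RT/(V_m − b) − a/V_m² = (0.08206)(436)/(0.155 − 0.0408) − 3.68/(0.155)²
  = 35.778/0.11420 − 153.17 = 313.29 − 153.17 = 160.12 atm
Z = PV_m/(RT) = (160.12)(0.155)/((0.08206)(436)) = 24.819/35.778 = 0.6937

Z ≈ 0.6937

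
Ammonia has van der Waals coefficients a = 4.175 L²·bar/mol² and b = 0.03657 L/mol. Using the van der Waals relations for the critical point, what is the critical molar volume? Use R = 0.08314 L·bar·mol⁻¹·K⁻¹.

For a van der Waals gas, V_m,c = 3b.
V_m,c = 3×0.03657 = 0.1097 L/mol

V_m,c ≈ 0.1097 L/mol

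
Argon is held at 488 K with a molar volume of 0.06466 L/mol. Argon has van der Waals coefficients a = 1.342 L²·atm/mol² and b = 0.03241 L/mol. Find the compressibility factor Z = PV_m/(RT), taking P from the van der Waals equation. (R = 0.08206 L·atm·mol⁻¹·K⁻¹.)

Z ≈ 1.487

P = RT/(V_m − b) − a/V_m² = (0.08206)(488)/(0.06466 − 0.03241) − 1.342/(0.06466)²
  = 40.045/0.032250 − 320.98 = 1241.7 − 320.98 = 920.7 atm
Z = PV_m/(RT) = (920.7)(0.06466)/((0.08206)(488)) = 59.532/40.045 = 1.487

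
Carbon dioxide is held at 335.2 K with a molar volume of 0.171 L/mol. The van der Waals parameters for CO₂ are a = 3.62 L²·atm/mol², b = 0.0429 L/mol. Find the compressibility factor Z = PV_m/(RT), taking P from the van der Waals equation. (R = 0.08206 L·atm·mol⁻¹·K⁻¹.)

Z ≈ 0.5653

P = RT/(V_m − b) − a/V_m² = (0.08206)(335.2)/(0.171 − 0.0429) − 3.62/(0.171)²
  = 27.507/0.12810 − 123.80 = 214.73 − 123.80 = 90.93 atm
Z = PV_m/(RT) = (90.93)(0.171)/((0.08206)(335.2)) = 15.549/27.507 = 0.5653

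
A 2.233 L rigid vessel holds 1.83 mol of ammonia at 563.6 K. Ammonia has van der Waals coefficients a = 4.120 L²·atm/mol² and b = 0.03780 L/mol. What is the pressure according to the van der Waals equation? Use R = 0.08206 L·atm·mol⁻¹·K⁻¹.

P ≈ 36.35 atm

P = nRT/(V − nb) − a n²/V²
nRT/(V − nb) = (1.83)(0.08206)(563.6)/(2.233 − 1.83×0.03780) = 84.636/2.1638 = 39.115 atm
a n²/V² = (4.120)(1.83)²/(2.233)² = 2.7671 atm
P = 39.115 − 2.7671 = 36.35 atm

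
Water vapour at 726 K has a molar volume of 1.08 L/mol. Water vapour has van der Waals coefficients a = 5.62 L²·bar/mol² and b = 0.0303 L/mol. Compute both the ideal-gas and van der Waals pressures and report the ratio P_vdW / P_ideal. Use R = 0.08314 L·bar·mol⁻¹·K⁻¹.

P_vdW / P_ideal ≈ 0.9427

Ideal: P_ideal = RT/V_m = (0.08314)(726)/1.08 = 55.8886 bar
vdW: P = RT/(V_m − b) − a/V_m² = 60.3596/1.04970 − 5.62/1.16640 = 57.5018 − 4.81824 = 52.6836 bar
Ratio = 52.6836/55.8886 = 0.9427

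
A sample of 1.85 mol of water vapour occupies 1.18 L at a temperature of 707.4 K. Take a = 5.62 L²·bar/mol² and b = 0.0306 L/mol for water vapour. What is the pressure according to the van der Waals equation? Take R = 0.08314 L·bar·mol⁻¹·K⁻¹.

P ≈ 83.04 bar

P = nRT/(V − nb) − a n²/V²
nRT/(V − nb) = (1.85)(0.08314)(707.4)/(1.18 − 1.85×0.0306) = 108.80/1.1234 = 96.849 bar
a n²/V² = (5.62)(1.85)²/(1.18)² = 13.814 bar
P = 96.849 − 13.814 = 83.04 bar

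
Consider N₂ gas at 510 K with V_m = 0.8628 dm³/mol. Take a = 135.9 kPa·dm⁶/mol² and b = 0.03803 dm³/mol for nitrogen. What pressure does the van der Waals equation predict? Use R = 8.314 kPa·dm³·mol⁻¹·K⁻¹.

P = RT/(V_m − b) − a/V_m²
RT/(V_m − b) = (8.314)(510)/(0.8628 − 0.03803) = 4240.1/0.82477 = 5140.9 kPa
a/V_m² = 135.9/(0.8628)² = 182.56 kPa
P = 5140.9 − 182.56 = 4958 kPa

P ≈ 4958 kPa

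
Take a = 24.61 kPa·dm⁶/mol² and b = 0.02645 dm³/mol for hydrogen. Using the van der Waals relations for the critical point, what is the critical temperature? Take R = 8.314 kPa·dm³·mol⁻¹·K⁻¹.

For a van der Waals gas, T_c = 8a/(27Rb).
T_c = 8×24.61/(27×8.314×0.02645) = 196.88/5.9374 = 33.16 K

T_c ≈ 33.16 K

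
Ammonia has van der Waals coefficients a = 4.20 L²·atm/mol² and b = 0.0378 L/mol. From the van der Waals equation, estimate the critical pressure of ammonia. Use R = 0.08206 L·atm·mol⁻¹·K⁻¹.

P_c ≈ 108.9 atm

For a van der Waals gas, P_c = a/(27b²).
P_c = 4.20/(27×(0.0378)²) = 4.20/0.038579 = 108.9 atm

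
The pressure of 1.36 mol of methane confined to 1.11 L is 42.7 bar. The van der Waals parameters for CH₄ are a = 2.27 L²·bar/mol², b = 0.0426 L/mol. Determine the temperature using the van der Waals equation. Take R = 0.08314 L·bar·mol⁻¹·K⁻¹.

T = (P + a n²/V²)(V − nb)/(nR)
P + a n²/V² = 42.7 + (2.27)(1.36)²/(1.11)² = 46.108 bar
V − nb = 1.11 − (1.36)(0.0426) = 1.0521 L
T = (46.108)(1.0521)/((1.36)(0.08314)) = 429.0 K

T ≈ 429.0 K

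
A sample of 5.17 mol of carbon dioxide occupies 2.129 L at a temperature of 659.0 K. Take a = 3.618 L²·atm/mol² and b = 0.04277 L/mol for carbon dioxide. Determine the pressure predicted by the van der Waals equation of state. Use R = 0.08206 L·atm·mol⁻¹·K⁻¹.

P = nRT/(V − nb) − a n²/V²
nRT/(V − nb) = (5.17)(0.08206)(659.0)/(2.129 − 5.17×0.04277) = 279.58/1.9079 = 146.54 atm
a n²/V² = (3.618)(5.17)²/(2.129)² = 21.335 atm
P = 146.54 − 21.335 = 125.2 atm

P ≈ 125.2 atm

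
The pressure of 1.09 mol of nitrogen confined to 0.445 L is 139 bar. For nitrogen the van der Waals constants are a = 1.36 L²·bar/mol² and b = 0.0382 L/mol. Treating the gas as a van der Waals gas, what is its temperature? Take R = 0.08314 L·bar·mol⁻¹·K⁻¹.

T ≈ 655.0 K

T = (P + a n²/V²)(V − nb)/(nR)
P + a n²/V² = 139 + (1.36)(1.09)²/(0.445)² = 147.16 bar
V − nb = 0.445 − (1.09)(0.0382) = 0.40336 L
T = (147.16)(0.40336)/((1.09)(0.08314)) = 655.0 K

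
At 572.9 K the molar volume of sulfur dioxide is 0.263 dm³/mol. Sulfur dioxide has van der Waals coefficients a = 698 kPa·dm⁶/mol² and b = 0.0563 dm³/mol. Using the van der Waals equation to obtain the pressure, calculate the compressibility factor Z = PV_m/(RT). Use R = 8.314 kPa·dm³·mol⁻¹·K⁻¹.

Z ≈ 0.7152

P = RT/(V_m − b) − a/V_m² = (8.314)(572.9)/(0.263 − 0.0563) − 698/(0.263)²
  = 4763.1/0.20670 − 10091 = 23044 − 10091 = 12953 kPa
Z = PV_m/(RT) = (12953)(0.263)/((8.314)(572.9)) = 3406.6/4763.1 = 0.7152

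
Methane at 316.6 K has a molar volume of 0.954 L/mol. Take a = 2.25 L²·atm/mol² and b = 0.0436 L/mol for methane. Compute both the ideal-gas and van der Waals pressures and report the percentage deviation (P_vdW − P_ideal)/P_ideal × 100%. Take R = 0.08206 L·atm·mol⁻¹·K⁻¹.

-4.29 %

Ideal: P_ideal = RT/V_m = (0.08206)(316.6)/0.954 = 27.2329 atm
vdW: P = RT/(V_m − b) − a/V_m² = 25.9802/0.910400 − 2.25/0.910116 = 28.5371 − 2.47221 = 26.0649 atm
% deviation = (26.0649 − 27.2329)/27.2329 × 100% = -4.29%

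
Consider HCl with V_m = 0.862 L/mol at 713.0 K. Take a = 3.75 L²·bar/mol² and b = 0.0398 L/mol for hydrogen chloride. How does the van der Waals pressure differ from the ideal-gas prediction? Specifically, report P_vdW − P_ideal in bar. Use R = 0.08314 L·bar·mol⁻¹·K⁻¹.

Ideal: P_ideal = RT/V_m = (0.08314)(713.0)/0.862 = 68.7689 bar
vdW: P = RT/(V_m − b) − a/V_m² = 59.2788/0.822200 − 3.75/0.743044 = 72.0978 − 5.04681 = 67.0510 bar
ΔP = 67.0510 − 68.7689 = -1.718 bar

ΔP ≈ -1.718 bar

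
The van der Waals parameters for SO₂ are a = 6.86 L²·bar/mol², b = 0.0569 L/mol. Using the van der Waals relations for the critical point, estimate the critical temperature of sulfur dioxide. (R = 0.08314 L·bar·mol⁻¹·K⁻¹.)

T_c ≈ 429.7 K

For a van der Waals gas, T_c = 8a/(27Rb).
T_c = 8×6.86/(27×0.08314×0.0569) = 54.880/0.12773 = 429.7 K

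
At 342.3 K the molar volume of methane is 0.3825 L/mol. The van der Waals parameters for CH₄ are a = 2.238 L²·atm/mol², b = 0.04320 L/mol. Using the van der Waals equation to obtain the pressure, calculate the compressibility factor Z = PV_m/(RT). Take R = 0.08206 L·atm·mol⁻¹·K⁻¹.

P = RT/(V_m − b) − a/V_m² = (0.08206)(342.3)/(0.3825 − 0.04320) − 2.238/(0.3825)²
  = 28.089/0.33930 − 15.297 = 82.785 − 15.297 = 67.488 atm
Z = PV_m/(RT) = (67.488)(0.3825)/((0.08206)(342.3)) = 25.814/28.089 = 0.9190

Z ≈ 0.9190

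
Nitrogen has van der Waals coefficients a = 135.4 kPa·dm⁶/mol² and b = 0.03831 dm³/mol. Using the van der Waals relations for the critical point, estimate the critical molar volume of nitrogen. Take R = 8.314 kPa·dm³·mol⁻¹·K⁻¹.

V_m,c ≈ 0.1149 dm³/mol

For a van der Waals gas, V_m,c = 3b.
V_m,c = 3×0.03831 = 0.1149 dm³/mol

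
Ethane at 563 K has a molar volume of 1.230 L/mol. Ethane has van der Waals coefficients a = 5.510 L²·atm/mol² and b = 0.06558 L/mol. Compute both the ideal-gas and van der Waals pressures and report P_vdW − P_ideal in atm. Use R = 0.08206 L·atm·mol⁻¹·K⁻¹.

Ideal: P_ideal = RT/V_m = (0.08206)(563)/1.230 = 37.5608 atm
vdW: P = RT/(V_m − b) − a/V_m² = 46.1998/1.16442 − 5.510/1.51290 = 39.6762 − 3.64201 = 36.0342 atm
ΔP = 36.0342 − 37.5608 = -1.527 atm

ΔP ≈ -1.527 atm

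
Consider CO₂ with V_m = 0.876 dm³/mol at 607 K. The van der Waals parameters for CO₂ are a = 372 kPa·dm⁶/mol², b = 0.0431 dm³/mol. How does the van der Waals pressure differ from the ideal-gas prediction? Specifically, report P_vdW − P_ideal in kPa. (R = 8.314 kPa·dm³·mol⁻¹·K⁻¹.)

Ideal: P_ideal = RT/V_m = (8.314)(607)/0.876 = 5760.96 kPa
vdW: P = RT/(V_m − b) − a/V_m² = 5046.60/0.832900 − 372/0.767376 = 6059.07 − 484.769 = 5574.30 kPa
ΔP = 5574.30 − 5760.96 = -186.7 kPa

ΔP ≈ -186.7 kPa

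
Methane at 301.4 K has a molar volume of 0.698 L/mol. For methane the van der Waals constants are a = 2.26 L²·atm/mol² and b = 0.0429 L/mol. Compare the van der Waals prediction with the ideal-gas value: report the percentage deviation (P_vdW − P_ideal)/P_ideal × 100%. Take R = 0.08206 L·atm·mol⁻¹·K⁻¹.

Ideal: P_ideal = RT/V_m = (0.08206)(301.4)/0.698 = 35.4339 atm
vdW: P = RT/(V_m − b) − a/V_m² = 24.7329/0.655100 − 2.26/0.487204 = 37.7544 − 4.63871 = 33.1157 atm
% deviation = (33.1157 − 35.4339)/35.4339 × 100% = -6.54%

-6.54 %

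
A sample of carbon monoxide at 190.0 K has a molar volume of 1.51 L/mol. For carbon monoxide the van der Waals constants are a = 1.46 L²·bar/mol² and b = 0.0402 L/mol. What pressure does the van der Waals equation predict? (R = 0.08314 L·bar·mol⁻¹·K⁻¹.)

P = RT/(V_m − b) − a/V_m²
RT/(V_m − b) = (0.08314)(190.0)/(1.51 − 0.0402) = 15.797/1.4698 = 10.748 bar
a/V_m² = 1.46/(1.51)² = 0.64032 bar
P = 10.748 − 0.64032 = 10.11 bar

P ≈ 10.11 bar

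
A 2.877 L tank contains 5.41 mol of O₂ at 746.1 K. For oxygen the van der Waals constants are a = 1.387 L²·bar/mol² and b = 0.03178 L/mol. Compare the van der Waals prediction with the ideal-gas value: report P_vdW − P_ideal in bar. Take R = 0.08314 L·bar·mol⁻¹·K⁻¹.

ΔP ≈ 2.51 bar

Ideal: P_ideal = nRT/V = (5.41)(0.08314)(746.1)/2.877 = 116.645 bar
vdW: P = nRT/(V − nb) − a n²/V² = 335.586/2.70507 − 40.5949/8.27713 = 124.058 − 4.90447 = 119.154 bar
ΔP = 119.154 − 116.645 = 2.51 bar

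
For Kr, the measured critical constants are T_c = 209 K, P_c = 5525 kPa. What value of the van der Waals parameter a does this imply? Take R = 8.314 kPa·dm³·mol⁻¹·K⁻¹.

From T_c = 8a/(27Rb) and P_c = a/(27b²): a = 27 R² T_c²/(64 P_c).
a = 27×(8.314)²×(209)²/(64×5525) = 81522291/353600 = 230.5 kPa·dm⁶/mol²

a ≈ 230.5 kPa·dm⁶/mol²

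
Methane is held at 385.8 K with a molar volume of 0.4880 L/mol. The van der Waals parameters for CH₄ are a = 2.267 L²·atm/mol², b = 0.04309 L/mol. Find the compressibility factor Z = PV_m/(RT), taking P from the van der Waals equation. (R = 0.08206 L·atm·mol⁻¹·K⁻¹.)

Z ≈ 0.9501

P = RT/(V_m − b) − a/V_m² = (0.08206)(385.8)/(0.4880 − 0.04309) − 2.267/(0.4880)²
  = 31.659/0.44491 − 9.5195 = 71.158 − 9.5195 = 61.639 atm
Z = PV_m/(RT) = (61.639)(0.4880)/((0.08206)(385.8)) = 30.080/31.659 = 0.9501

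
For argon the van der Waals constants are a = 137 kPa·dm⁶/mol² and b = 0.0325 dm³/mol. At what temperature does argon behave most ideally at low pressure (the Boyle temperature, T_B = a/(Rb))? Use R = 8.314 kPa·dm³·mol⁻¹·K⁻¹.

For a van der Waals gas the second virial coefficient B₂ = b − a/(RT) vanishes at T_B = a/(Rb).
T_B = 137/(8.314×0.0325) = 137/0.27021 = 507.0 K

T_B ≈ 507.0 K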